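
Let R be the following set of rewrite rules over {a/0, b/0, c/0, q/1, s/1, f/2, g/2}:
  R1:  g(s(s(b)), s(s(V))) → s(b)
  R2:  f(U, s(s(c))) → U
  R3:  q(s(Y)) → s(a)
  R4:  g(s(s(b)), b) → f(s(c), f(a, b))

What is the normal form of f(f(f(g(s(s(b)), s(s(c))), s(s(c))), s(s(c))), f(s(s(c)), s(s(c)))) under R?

s(b)

1. f(f(f(g(s(s(b)), s(s(c))), s(s(c))), s(s(c))), f(s(s(c)), s(s(c))))  →  f(f(g(s(s(b)), s(s(c))), s(s(c))), f(s(s(c)), s(s(c))))   [R2 at 1]
2. f(f(g(s(s(b)), s(s(c))), s(s(c))), f(s(s(c)), s(s(c))))  →  f(g(s(s(b)), s(s(c))), f(s(s(c)), s(s(c))))   [R2 at 1]
3. f(g(s(s(b)), s(s(c))), f(s(s(c)), s(s(c))))  →  f(s(b), f(s(s(c)), s(s(c))))   [R1 at 1]
4. f(s(b), f(s(s(c)), s(s(c))))  →  f(s(b), s(s(c)))   [R2 at 2]
5. f(s(b), s(s(c)))  →  s(b)   [R2 at ε]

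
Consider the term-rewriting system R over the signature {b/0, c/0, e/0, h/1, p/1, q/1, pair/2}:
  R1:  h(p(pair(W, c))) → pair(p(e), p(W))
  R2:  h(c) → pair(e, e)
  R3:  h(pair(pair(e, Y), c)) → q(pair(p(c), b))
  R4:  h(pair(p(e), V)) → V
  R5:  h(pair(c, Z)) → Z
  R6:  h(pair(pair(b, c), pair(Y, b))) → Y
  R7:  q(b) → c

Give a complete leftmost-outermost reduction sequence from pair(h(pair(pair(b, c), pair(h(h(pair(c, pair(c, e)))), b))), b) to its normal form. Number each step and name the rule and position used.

1. pair(h(pair(pair(b, c), pair(h(h(pair(c, pair(c, e)))), b))), b)  →  pair(h(h(pair(c, pair(c, e)))), b)   [R6 at 1]
2. pair(h(h(pair(c, pair(c, e)))), b)  →  pair(h(pair(c, e)), b)   [R5 at 1.1]
3. pair(h(pair(c, e)), b)  →  pair(e, b)   [R5 at 1]

pair(e, b)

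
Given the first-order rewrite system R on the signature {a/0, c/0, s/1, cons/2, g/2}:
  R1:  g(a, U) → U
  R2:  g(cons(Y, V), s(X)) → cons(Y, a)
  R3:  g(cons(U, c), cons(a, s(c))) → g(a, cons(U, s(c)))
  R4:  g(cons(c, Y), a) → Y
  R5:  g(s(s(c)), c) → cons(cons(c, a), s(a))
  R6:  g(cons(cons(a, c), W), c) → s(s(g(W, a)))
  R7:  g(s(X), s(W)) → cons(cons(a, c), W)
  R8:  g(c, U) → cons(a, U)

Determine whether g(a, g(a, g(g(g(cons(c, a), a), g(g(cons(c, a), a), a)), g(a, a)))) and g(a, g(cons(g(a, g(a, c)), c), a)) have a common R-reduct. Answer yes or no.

Reduce t₁ = g(a, g(a, g(g(g(cons(c, a), a), g(g(cons(c, a), a), a)), g(a, a)))):
1. g(a, g(a, g(g(g(cons(c, a), a), g(g(cons(c, a), a), a)), g(a, a))))  →  g(a, g(g(g(cons(c, a), a), g(g(cons(c, a), a), a)), g(a, a)))   [R1 at ε]
2. g(a, g(g(g(cons(c, a), a), g(g(cons(c, a), a), a)), g(a, a)))  →  g(g(g(cons(c, a), a), g(g(cons(c, a), a), a)), g(a, a))   [R1 at ε]
3. g(g(g(cons(c, a), a), g(g(cons(c, a), a), a)), g(a, a))  →  g(g(a, g(g(cons(c, a), a), a)), g(a, a))   [R4 at 1.1]
4. g(g(a, g(g(cons(c, a), a), a)), g(a, a))  →  g(g(g(cons(c, a), a), a), g(a, a))   [R1 at 1]
5. g(g(g(cons(c, a), a), a), g(a, a))  →  g(g(a, a), g(a, a))   [R4 at 1.1]
6. g(g(a, a), g(a, a))  →  g(a, g(a, a))   [R1 at 1]
7. g(a, g(a, a))  →  g(a, a)   [R1 at ε]
8. g(a, a)  →  a   [R1 at ε]

Reduce t₂ = g(a, g(cons(g(a, g(a, c)), c), a)):
1. g(a, g(cons(g(a, g(a, c)), c), a))  →  g(cons(g(a, g(a, c)), c), a)   [R1 at ε]
2. g(cons(g(a, g(a, c)), c), a)  →  g(cons(g(a, c), c), a)   [R1 at 1.1]
3. g(cons(g(a, c), c), a)  →  g(cons(c, c), a)   [R1 at 1.1]
4. g(cons(c, c), a)  →  c   [R4 at ε]

no — NF(t₁) = a, NF(t₂) = c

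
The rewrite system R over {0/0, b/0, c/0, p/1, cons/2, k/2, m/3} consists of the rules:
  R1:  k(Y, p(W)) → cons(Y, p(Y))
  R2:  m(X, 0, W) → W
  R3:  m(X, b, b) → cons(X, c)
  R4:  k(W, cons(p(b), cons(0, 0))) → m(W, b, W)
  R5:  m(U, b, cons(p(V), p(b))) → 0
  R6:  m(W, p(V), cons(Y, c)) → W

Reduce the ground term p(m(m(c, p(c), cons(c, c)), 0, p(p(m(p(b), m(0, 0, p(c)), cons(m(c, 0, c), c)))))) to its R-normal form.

p(p(p(p(b))))

1. p(m(m(c, p(c), cons(c, c)), 0, p(p(m(p(b), m(0, 0, p(c)), cons(m(c, 0, c), c))))))  →  p(p(p(m(p(b), m(0, 0, p(c)), cons(m(c, 0, c), c)))))   [R2 at 1]
2. p(p(p(m(p(b), m(0, 0, p(c)), cons(m(c, 0, c), c)))))  →  p(p(p(m(p(b), p(c), cons(m(c, 0, c), c)))))   [R2 at 1.1.1.2]
3. p(p(p(m(p(b), p(c), cons(m(c, 0, c), c)))))  →  p(p(p(p(b))))   [R6 at 1.1.1]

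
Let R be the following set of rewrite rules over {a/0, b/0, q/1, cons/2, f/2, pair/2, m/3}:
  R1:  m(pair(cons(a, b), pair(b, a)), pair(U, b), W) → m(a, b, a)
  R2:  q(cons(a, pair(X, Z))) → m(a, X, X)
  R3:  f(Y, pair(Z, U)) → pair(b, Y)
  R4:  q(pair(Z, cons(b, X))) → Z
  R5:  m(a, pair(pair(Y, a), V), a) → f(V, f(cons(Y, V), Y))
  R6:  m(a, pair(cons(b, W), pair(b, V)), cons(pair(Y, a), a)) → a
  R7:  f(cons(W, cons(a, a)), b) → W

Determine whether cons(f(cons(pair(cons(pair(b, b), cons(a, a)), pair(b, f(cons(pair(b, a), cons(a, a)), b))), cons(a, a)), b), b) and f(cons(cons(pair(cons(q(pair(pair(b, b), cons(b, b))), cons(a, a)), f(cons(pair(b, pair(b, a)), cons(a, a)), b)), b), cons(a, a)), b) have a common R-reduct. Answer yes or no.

Reduce t₁ = cons(f(cons(pair(cons(pair(b, b), cons(a, a)), pair(b, f(cons(pair(b, a), cons(a, a)), b))), cons(a, a)), b), b):
1. cons(f(cons(pair(cons(pair(b, b), cons(a, a)), pair(b, f(cons(pair(b, a), cons(a, a)), b))), cons(a, a)), b), b)  →  cons(pair(cons(pair(b, b), cons(a, a)), pair(b, f(cons(pair(b, a), cons(a, a)), b))), b)   [R7 at 1]
2. cons(pair(cons(pair(b, b), cons(a, a)), pair(b, f(cons(pair(b, a), cons(a, a)), b))), b)  →  cons(pair(cons(pair(b, b), cons(a, a)), pair(b, pair(b, a))), b)   [R7 at 1.2.2]

Reduce t₂ = f(cons(cons(pair(cons(q(pair(pair(b, b), cons(b, b))), cons(a, a)), f(cons(pair(b, pair(b, a)), cons(a, a)), b)), b), cons(a, a)), b):
1. f(cons(cons(pair(cons(q(pair(pair(b, b), cons(b, b))), cons(a, a)), f(cons(pair(b, pair(b, a)), cons(a, a)), b)), b), cons(a, a)), b)  →  cons(pair(cons(q(pair(pair(b, b), cons(b, b))), cons(a, a)), f(cons(pair(b, pair(b, a)), cons(a, a)), b)), b)   [R7 at ε]
2. cons(pair(cons(q(pair(pair(b, b), cons(b, b))), cons(a, a)), f(cons(pair(b, pair(b, a)), cons(a, a)), b)), b)  →  cons(pair(cons(pair(b, b), cons(a, a)), f(cons(pair(b, pair(b, a)), cons(a, a)), b)), b)   [R4 at 1.1.1]
3. cons(pair(cons(pair(b, b), cons(a, a)), f(cons(pair(b, pair(b, a)), cons(a, a)), b)), b)  →  cons(pair(cons(pair(b, b), cons(a, a)), pair(b, pair(b, a))), b)   [R7 at 1.2]

yes — NF(t₁) = cons(pair(cons(pair(b, b), cons(a, a)), pair(b, pair(b, a))), b), NF(t₂) = cons(pair(cons(pair(b, b), cons(a, a)), pair(b, pair(b, a))), b)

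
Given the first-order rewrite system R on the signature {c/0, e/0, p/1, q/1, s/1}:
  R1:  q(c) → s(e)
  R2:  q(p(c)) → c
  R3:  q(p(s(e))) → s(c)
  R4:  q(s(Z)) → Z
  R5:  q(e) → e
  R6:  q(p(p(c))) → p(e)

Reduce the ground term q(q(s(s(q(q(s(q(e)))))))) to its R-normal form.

1. q(q(s(s(q(q(s(q(e))))))))  →  q(s(q(q(s(q(e))))))   [R4 at 1]
2. q(s(q(q(s(q(e))))))  →  q(q(s(q(e))))   [R4 at ε]
3. q(q(s(q(e))))  →  q(q(e))   [R4 at 1]
4. q(q(e))  →  q(e)   [R5 at 1]
5. q(e)  →  e   [R5 at ε]

e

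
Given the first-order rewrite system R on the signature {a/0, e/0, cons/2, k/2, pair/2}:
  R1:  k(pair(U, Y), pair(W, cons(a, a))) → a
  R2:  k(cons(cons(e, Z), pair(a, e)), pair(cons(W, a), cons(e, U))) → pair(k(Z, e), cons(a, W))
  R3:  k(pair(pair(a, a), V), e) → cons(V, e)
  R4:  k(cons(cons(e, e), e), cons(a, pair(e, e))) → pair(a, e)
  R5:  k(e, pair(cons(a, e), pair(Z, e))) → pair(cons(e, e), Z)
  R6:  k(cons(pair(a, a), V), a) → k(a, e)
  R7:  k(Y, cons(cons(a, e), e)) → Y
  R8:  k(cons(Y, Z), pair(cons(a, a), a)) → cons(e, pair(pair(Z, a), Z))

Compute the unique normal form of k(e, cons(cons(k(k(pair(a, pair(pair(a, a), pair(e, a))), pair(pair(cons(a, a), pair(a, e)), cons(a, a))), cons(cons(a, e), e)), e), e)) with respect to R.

1. k(e, cons(cons(k(k(pair(a, pair(pair(a, a), pair(e, a))), pair(pair(cons(a, a), pair(a, e)), cons(a, a))), cons(cons(a, e), e)), e), e))  →  k(e, cons(cons(k(pair(a, pair(pair(a, a), pair(e, a))), pair(pair(cons(a, a), pair(a, e)), cons(a, a))), e), e))   [R7 at 2.1.1]
2. k(e, cons(cons(k(pair(a, pair(pair(a, a), pair(e, a))), pair(pair(cons(a, a), pair(a, e)), cons(a, a))), e), e))  →  k(e, cons(cons(a, e), e))   [R1 at 2.1.1]
3. k(e, cons(cons(a, e), e))  →  e   [R7 at ε]

e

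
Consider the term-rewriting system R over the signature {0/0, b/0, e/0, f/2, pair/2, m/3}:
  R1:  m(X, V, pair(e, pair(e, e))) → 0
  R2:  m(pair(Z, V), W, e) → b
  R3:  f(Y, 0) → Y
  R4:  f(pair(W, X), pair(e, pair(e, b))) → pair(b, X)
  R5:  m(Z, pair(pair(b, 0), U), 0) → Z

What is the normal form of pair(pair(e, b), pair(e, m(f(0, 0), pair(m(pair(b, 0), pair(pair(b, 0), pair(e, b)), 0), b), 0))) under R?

1. pair(pair(e, b), pair(e, m(f(0, 0), pair(m(pair(b, 0), pair(pair(b, 0), pair(e, b)), 0), b), 0)))  →  pair(pair(e, b), pair(e, m(0, pair(m(pair(b, 0), pair(pair(b, 0), pair(e, b)), 0), b), 0)))   [R3 at 2.2.1]
2. pair(pair(e, b), pair(e, m(0, pair(m(pair(b, 0), pair(pair(b, 0), pair(e, b)), 0), b), 0)))  →  pair(pair(e, b), pair(e, m(0, pair(pair(b, 0), b), 0)))   [R5 at 2.2.2.1]
3. pair(pair(e, b), pair(e, m(0, pair(pair(b, 0), b), 0)))  →  pair(pair(e, b), pair(e, 0))   [R5 at 2.2]

pair(pair(e, b), pair(e, 0))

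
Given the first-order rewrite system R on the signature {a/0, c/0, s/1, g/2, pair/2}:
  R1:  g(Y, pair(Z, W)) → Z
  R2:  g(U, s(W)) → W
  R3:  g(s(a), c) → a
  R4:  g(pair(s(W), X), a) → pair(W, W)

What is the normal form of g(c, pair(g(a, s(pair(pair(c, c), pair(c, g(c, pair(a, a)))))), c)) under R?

1. g(c, pair(g(a, s(pair(pair(c, c), pair(c, g(c, pair(a, a)))))), c))  →  g(a, s(pair(pair(c, c), pair(c, g(c, pair(a, a))))))   [R1 at ε]
2. g(a, s(pair(pair(c, c), pair(c, g(c, pair(a, a))))))  →  pair(pair(c, c), pair(c, g(c, pair(a, a))))   [R2 at ε]
3. pair(pair(c, c), pair(c, g(c, pair(a, a))))  →  pair(pair(c, c), pair(c, a))   [R1 at 2.2]

pair(pair(c, c), pair(c, a))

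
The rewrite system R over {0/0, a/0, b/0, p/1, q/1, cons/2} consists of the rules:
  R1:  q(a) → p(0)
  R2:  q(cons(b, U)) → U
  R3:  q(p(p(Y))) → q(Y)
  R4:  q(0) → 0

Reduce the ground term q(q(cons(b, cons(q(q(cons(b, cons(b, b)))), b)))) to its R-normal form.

1. q(q(cons(b, cons(q(q(cons(b, cons(b, b)))), b))))  →  q(cons(q(q(cons(b, cons(b, b)))), b))   [R2 at 1]
2. q(cons(q(q(cons(b, cons(b, b)))), b))  →  q(cons(q(cons(b, b)), b))   [R2 at 1.1.1]
3. q(cons(q(cons(b, b)), b))  →  q(cons(b, b))   [R2 at 1.1]
4. q(cons(b, b))  →  b   [R2 at ε]

b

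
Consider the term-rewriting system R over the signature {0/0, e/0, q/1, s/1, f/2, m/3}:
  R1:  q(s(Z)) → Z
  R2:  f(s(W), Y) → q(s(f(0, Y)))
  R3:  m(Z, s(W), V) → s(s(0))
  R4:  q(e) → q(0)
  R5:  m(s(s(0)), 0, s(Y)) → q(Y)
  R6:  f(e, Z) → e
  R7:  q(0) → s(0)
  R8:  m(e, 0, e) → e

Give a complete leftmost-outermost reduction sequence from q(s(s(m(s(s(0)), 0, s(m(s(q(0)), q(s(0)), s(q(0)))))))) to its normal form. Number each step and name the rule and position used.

1. q(s(s(m(s(s(0)), 0, s(m(s(q(0)), q(s(0)), s(q(0))))))))  →  s(m(s(s(0)), 0, s(m(s(q(0)), q(s(0)), s(q(0))))))   [R1 at ε]
2. s(m(s(s(0)), 0, s(m(s(q(0)), q(s(0)), s(q(0))))))  →  s(q(m(s(q(0)), q(s(0)), s(q(0)))))   [R5 at 1]
3. s(q(m(s(q(0)), q(s(0)), s(q(0)))))  →  s(q(m(s(s(0)), q(s(0)), s(q(0)))))   [R7 at 1.1.1.1]
4. s(q(m(s(s(0)), q(s(0)), s(q(0)))))  →  s(q(m(s(s(0)), 0, s(q(0)))))   [R1 at 1.1.2]
5. s(q(m(s(s(0)), 0, s(q(0)))))  →  s(q(q(q(0))))   [R5 at 1.1]
6. s(q(q(q(0))))  →  s(q(q(s(0))))   [R7 at 1.1.1]
7. s(q(q(s(0))))  →  s(q(0))   [R1 at 1.1]
8. s(q(0))  →  s(s(0))   [R7 at 1]

s(s(0))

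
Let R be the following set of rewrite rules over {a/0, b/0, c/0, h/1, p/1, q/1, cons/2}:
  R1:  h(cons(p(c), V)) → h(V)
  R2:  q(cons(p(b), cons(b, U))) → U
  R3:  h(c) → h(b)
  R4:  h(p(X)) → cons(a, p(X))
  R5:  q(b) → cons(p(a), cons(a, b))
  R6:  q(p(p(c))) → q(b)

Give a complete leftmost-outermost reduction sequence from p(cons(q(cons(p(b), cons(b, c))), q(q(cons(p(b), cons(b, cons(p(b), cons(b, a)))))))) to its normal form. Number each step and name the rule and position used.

1. p(cons(q(cons(p(b), cons(b, c))), q(q(cons(p(b), cons(b, cons(p(b), cons(b, a))))))))  →  p(cons(c, q(q(cons(p(b), cons(b, cons(p(b), cons(b, a))))))))   [R2 at 1.1]
2. p(cons(c, q(q(cons(p(b), cons(b, cons(p(b), cons(b, a))))))))  →  p(cons(c, q(cons(p(b), cons(b, a)))))   [R2 at 1.2.1]
3. p(cons(c, q(cons(p(b), cons(b, a)))))  →  p(cons(c, a))   [R2 at 1.2]

p(cons(c, a))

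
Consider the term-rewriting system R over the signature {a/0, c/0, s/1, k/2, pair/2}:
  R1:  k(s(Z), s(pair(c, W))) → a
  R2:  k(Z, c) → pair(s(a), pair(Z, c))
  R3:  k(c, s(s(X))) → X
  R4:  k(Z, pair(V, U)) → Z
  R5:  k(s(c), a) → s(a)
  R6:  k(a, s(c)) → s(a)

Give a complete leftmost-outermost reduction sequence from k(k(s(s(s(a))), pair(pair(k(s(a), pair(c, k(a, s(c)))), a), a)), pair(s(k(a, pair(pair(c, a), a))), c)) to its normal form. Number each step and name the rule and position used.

1. k(k(s(s(s(a))), pair(pair(k(s(a), pair(c, k(a, s(c)))), a), a)), pair(s(k(a, pair(pair(c, a), a))), c))  →  k(s(s(s(a))), pair(pair(k(s(a), pair(c, k(a, s(c)))), a), a))   [R4 at ε]
2. k(s(s(s(a))), pair(pair(k(s(a), pair(c, k(a, s(c)))), a), a))  →  s(s(s(a)))   [R4 at ε]

s(s(s(a)))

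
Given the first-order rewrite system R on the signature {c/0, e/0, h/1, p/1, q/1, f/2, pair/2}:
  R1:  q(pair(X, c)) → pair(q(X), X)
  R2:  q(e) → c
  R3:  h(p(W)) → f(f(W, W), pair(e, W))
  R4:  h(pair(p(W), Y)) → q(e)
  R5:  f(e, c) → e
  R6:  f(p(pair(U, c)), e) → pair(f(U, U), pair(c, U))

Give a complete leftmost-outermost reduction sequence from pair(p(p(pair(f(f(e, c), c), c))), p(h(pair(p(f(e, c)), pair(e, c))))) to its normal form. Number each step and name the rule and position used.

pair(p(p(pair(e, c))), p(c))

1. pair(p(p(pair(f(f(e, c), c), c))), p(h(pair(p(f(e, c)), pair(e, c)))))  →  pair(p(p(pair(f(e, c), c))), p(h(pair(p(f(e, c)), pair(e, c)))))   [R5 at 1.1.1.1.1]
2. pair(p(p(pair(f(e, c), c))), p(h(pair(p(f(e, c)), pair(e, c)))))  →  pair(p(p(pair(e, c))), p(h(pair(p(f(e, c)), pair(e, c)))))   [R5 at 1.1.1.1]
3. pair(p(p(pair(e, c))), p(h(pair(p(f(e, c)), pair(e, c)))))  →  pair(p(p(pair(e, c))), p(q(e)))   [R4 at 2.1]
4. pair(p(p(pair(e, c))), p(q(e)))  →  pair(p(p(pair(e, c))), p(c))   [R2 at 2.1]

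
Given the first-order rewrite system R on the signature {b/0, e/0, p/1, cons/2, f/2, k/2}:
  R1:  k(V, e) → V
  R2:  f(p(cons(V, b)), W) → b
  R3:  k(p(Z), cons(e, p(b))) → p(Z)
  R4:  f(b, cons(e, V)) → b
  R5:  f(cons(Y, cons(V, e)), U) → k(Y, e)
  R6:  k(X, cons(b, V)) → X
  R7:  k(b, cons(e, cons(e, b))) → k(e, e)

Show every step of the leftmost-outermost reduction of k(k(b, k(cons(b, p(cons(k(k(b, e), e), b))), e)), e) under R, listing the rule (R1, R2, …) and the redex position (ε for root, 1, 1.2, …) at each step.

b

1. k(k(b, k(cons(b, p(cons(k(k(b, e), e), b))), e)), e)  →  k(b, k(cons(b, p(cons(k(k(b, e), e), b))), e))   [R1 at ε]
2. k(b, k(cons(b, p(cons(k(k(b, e), e), b))), e))  →  k(b, cons(b, p(cons(k(k(b, e), e), b))))   [R1 at 2]
3. k(b, cons(b, p(cons(k(k(b, e), e), b))))  →  b   [R6 at ε]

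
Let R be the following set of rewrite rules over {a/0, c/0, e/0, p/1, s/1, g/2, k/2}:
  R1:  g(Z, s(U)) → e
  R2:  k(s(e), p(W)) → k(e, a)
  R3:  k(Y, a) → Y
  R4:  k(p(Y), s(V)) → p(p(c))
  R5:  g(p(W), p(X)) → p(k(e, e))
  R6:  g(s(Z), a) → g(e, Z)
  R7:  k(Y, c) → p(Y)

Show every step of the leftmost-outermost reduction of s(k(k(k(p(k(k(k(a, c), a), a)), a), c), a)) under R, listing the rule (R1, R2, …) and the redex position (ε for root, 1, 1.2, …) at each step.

s(p(p(p(a))))

1. s(k(k(k(p(k(k(k(a, c), a), a)), a), c), a))  →  s(k(k(p(k(k(k(a, c), a), a)), a), c))   [R3 at 1]
2. s(k(k(p(k(k(k(a, c), a), a)), a), c))  →  s(p(k(p(k(k(k(a, c), a), a)), a)))   [R7 at 1]
3. s(p(k(p(k(k(k(a, c), a), a)), a)))  →  s(p(p(k(k(k(a, c), a), a))))   [R3 at 1.1]
4. s(p(p(k(k(k(a, c), a), a))))  →  s(p(p(k(k(a, c), a))))   [R3 at 1.1.1]
5. s(p(p(k(k(a, c), a))))  →  s(p(p(k(a, c))))   [R3 at 1.1.1]
6. s(p(p(k(a, c))))  →  s(p(p(p(a))))   [R7 at 1.1.1]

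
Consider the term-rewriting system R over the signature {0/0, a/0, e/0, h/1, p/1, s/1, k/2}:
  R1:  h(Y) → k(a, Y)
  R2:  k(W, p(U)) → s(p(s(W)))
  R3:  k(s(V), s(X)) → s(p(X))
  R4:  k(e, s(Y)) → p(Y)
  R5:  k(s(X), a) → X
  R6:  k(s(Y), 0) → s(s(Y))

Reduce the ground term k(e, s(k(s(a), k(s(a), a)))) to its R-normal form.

1. k(e, s(k(s(a), k(s(a), a))))  →  p(k(s(a), k(s(a), a)))   [R4 at ε]
2. p(k(s(a), k(s(a), a)))  →  p(k(s(a), a))   [R5 at 1.2]
3. p(k(s(a), a))  →  p(a)   [R5 at 1]

p(a)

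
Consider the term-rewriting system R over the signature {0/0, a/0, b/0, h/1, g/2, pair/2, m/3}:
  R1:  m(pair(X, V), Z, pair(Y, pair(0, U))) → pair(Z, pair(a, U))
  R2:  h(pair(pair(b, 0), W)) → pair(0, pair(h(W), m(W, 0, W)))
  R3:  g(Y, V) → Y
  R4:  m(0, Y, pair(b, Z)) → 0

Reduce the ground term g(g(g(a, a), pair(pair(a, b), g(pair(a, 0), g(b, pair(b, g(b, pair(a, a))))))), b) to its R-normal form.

1. g(g(g(a, a), pair(pair(a, b), g(pair(a, 0), g(b, pair(b, g(b, pair(a, a))))))), b)  →  g(g(a, a), pair(pair(a, b), g(pair(a, 0), g(b, pair(b, g(b, pair(a, a)))))))   [R3 at ε]
2. g(g(a, a), pair(pair(a, b), g(pair(a, 0), g(b, pair(b, g(b, pair(a, a)))))))  →  g(a, a)   [R3 at ε]
3. g(a, a)  →  a   [R3 at ε]

a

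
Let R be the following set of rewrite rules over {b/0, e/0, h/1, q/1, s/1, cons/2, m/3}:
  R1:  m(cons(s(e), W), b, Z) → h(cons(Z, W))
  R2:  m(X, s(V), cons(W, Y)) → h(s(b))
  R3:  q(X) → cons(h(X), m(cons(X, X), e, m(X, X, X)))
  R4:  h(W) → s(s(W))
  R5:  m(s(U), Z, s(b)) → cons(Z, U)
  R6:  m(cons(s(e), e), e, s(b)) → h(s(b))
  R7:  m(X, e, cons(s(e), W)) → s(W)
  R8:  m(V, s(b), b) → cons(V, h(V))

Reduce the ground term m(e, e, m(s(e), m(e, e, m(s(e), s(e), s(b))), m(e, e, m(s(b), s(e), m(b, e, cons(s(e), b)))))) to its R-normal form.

s(e)

1. m(e, e, m(s(e), m(e, e, m(s(e), s(e), s(b))), m(e, e, m(s(b), s(e), m(b, e, cons(s(e), b))))))  →  m(e, e, m(s(e), m(e, e, cons(s(e), e)), m(e, e, m(s(b), s(e), m(b, e, cons(s(e), b))))))   [R5 at 3.2.3]
2. m(e, e, m(s(e), m(e, e, cons(s(e), e)), m(e, e, m(s(b), s(e), m(b, e, cons(s(e), b))))))  →  m(e, e, m(s(e), s(e), m(e, e, m(s(b), s(e), m(b, e, cons(s(e), b))))))   [R7 at 3.2]
3. m(e, e, m(s(e), s(e), m(e, e, m(s(b), s(e), m(b, e, cons(s(e), b))))))  →  m(e, e, m(s(e), s(e), m(e, e, m(s(b), s(e), s(b)))))   [R7 at 3.3.3.3]
4. m(e, e, m(s(e), s(e), m(e, e, m(s(b), s(e), s(b)))))  →  m(e, e, m(s(e), s(e), m(e, e, cons(s(e), b))))   [R5 at 3.3.3]
5. m(e, e, m(s(e), s(e), m(e, e, cons(s(e), b))))  →  m(e, e, m(s(e), s(e), s(b)))   [R7 at 3.3]
6. m(e, e, m(s(e), s(e), s(b)))  →  m(e, e, cons(s(e), e))   [R5 at 3]
7. m(e, e, cons(s(e), e))  →  s(e)   [R7 at ε]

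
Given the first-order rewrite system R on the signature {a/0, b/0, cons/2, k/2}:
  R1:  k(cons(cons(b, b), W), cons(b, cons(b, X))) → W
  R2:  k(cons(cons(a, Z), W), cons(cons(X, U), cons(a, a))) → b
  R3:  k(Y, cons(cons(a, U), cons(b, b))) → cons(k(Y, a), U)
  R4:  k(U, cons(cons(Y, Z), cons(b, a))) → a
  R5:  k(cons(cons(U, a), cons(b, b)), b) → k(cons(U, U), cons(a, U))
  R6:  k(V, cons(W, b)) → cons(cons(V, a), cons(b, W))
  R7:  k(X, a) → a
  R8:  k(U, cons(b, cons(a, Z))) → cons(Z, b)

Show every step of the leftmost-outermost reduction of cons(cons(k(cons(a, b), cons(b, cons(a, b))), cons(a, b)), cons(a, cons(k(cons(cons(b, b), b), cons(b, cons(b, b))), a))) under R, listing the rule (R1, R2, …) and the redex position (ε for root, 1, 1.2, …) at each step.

cons(cons(cons(b, b), cons(a, b)), cons(a, cons(b, a)))

1. cons(cons(k(cons(a, b), cons(b, cons(a, b))), cons(a, b)), cons(a, cons(k(cons(cons(b, b), b), cons(b, cons(b, b))), a)))  →  cons(cons(cons(b, b), cons(a, b)), cons(a, cons(k(cons(cons(b, b), b), cons(b, cons(b, b))), a)))   [R8 at 1.1]
2. cons(cons(cons(b, b), cons(a, b)), cons(a, cons(k(cons(cons(b, b), b), cons(b, cons(b, b))), a)))  →  cons(cons(cons(b, b), cons(a, b)), cons(a, cons(b, a)))   [R1 at 2.2.1]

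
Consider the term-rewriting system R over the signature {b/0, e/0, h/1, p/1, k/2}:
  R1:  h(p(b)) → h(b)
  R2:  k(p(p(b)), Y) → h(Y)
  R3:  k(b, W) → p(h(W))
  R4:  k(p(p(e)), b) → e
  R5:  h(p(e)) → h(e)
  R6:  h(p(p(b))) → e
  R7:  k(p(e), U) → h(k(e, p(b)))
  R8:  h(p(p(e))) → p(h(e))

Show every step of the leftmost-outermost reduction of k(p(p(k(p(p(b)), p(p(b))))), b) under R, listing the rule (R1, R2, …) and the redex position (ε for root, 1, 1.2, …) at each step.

e

1. k(p(p(k(p(p(b)), p(p(b))))), b)  →  k(p(p(h(p(p(b))))), b)   [R2 at 1.1.1]
2. k(p(p(h(p(p(b))))), b)  →  k(p(p(e)), b)   [R6 at 1.1.1]
3. k(p(p(e)), b)  →  e   [R4 at ε]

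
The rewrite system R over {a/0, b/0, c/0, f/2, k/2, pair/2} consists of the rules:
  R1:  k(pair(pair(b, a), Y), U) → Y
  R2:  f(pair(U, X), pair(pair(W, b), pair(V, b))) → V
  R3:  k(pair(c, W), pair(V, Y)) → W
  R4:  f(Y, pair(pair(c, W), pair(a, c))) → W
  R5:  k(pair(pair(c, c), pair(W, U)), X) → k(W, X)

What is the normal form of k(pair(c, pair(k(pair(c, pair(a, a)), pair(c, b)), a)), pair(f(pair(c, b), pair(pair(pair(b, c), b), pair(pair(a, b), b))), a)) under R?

pair(pair(a, a), a)

1. k(pair(c, pair(k(pair(c, pair(a, a)), pair(c, b)), a)), pair(f(pair(c, b), pair(pair(pair(b, c), b), pair(pair(a, b), b))), a))  →  pair(k(pair(c, pair(a, a)), pair(c, b)), a)   [R3 at ε]
2. pair(k(pair(c, pair(a, a)), pair(c, b)), a)  →  pair(pair(a, a), a)   [R3 at 1]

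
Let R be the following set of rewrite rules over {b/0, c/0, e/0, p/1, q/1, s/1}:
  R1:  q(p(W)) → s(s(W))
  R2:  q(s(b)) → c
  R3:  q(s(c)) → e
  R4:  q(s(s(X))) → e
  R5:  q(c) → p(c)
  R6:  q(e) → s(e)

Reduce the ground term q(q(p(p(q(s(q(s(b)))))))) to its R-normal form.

e

1. q(q(p(p(q(s(q(s(b))))))))  →  q(s(s(p(q(s(q(s(b))))))))   [R1 at 1]
2. q(s(s(p(q(s(q(s(b))))))))  →  e   [R4 at ε]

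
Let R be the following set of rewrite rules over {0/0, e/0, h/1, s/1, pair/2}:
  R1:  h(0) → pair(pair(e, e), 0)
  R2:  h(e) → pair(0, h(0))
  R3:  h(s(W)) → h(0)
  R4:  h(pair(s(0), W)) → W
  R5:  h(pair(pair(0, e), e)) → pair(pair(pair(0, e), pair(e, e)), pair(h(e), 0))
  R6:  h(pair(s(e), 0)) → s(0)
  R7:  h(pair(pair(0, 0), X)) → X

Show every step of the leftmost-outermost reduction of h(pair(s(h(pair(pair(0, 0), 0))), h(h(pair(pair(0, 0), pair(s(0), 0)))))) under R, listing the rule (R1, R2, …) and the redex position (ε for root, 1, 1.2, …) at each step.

0

1. h(pair(s(h(pair(pair(0, 0), 0))), h(h(pair(pair(0, 0), pair(s(0), 0))))))  →  h(pair(s(0), h(h(pair(pair(0, 0), pair(s(0), 0))))))   [R7 at 1.1.1]
2. h(pair(s(0), h(h(pair(pair(0, 0), pair(s(0), 0))))))  →  h(h(pair(pair(0, 0), pair(s(0), 0))))   [R4 at ε]
3. h(h(pair(pair(0, 0), pair(s(0), 0))))  →  h(pair(s(0), 0))   [R7 at 1]
4. h(pair(s(0), 0))  →  0   [R4 at ε]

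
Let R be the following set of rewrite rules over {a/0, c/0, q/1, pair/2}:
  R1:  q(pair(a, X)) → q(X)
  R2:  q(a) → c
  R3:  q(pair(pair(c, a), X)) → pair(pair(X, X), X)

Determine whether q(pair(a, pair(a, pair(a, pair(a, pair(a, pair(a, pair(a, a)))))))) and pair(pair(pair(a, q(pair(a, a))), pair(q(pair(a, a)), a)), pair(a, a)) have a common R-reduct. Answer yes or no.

no — NF(t₁) = c, NF(t₂) = pair(pair(pair(a, c), pair(c, a)), pair(a, a))

Reduce t₁ = q(pair(a, pair(a, pair(a, pair(a, pair(a, pair(a, pair(a, a)))))))):
1. q(pair(a, pair(a, pair(a, pair(a, pair(a, pair(a, pair(a, a))))))))  →  q(pair(a, pair(a, pair(a, pair(a, pair(a, pair(a, a)))))))   [R1 at ε]
2. q(pair(a, pair(a, pair(a, pair(a, pair(a, pair(a, a)))))))  →  q(pair(a, pair(a, pair(a, pair(a, pair(a, a))))))   [R1 at ε]
3. q(pair(a, pair(a, pair(a, pair(a, pair(a, a))))))  →  q(pair(a, pair(a, pair(a, pair(a, a)))))   [R1 at ε]
4. q(pair(a, pair(a, pair(a, pair(a, a)))))  →  q(pair(a, pair(a, pair(a, a))))   [R1 at ε]
5. q(pair(a, pair(a, pair(a, a))))  →  q(pair(a, pair(a, a)))   [R1 at ε]
6. q(pair(a, pair(a, a)))  →  q(pair(a, a))   [R1 at ε]
7. q(pair(a, a))  →  q(a)   [R1 at ε]
8. q(a)  →  c   [R2 at ε]

Reduce t₂ = pair(pair(pair(a, q(pair(a, a))), pair(q(pair(a, a)), a)), pair(a, a)):
1. pair(pair(pair(a, q(pair(a, a))), pair(q(pair(a, a)), a)), pair(a, a))  →  pair(pair(pair(a, q(a)), pair(q(pair(a, a)), a)), pair(a, a))   [R1 at 1.1.2]
2. pair(pair(pair(a, q(a)), pair(q(pair(a, a)), a)), pair(a, a))  →  pair(pair(pair(a, c), pair(q(pair(a, a)), a)), pair(a, a))   [R2 at 1.1.2]
3. pair(pair(pair(a, c), pair(q(pair(a, a)), a)), pair(a, a))  →  pair(pair(pair(a, c), pair(q(a), a)), pair(a, a))   [R1 at 1.2.1]
4. pair(pair(pair(a, c), pair(q(a), a)), pair(a, a))  →  pair(pair(pair(a, c), pair(c, a)), pair(a, a))   [R2 at 1.2.1]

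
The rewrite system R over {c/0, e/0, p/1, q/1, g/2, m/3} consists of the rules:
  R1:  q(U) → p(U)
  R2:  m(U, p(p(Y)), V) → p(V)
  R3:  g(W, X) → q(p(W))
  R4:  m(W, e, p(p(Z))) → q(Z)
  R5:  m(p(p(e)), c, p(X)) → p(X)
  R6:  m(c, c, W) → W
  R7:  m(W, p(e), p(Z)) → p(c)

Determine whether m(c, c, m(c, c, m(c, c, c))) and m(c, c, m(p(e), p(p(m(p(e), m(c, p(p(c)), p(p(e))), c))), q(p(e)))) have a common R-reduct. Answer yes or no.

Reduce t₁ = m(c, c, m(c, c, m(c, c, c))):
1. m(c, c, m(c, c, m(c, c, c)))  →  m(c, c, m(c, c, c))   [R6 at ε]
2. m(c, c, m(c, c, c))  →  m(c, c, c)   [R6 at ε]
3. m(c, c, c)  →  c   [R6 at ε]

Reduce t₂ = m(c, c, m(p(e), p(p(m(p(e), m(c, p(p(c)), p(p(e))), c))), q(p(e)))):
1. m(c, c, m(p(e), p(p(m(p(e), m(c, p(p(c)), p(p(e))), c))), q(p(e))))  →  m(p(e), p(p(m(p(e), m(c, p(p(c)), p(p(e))), c))), q(p(e)))   [R6 at ε]
2. m(p(e), p(p(m(p(e), m(c, p(p(c)), p(p(e))), c))), q(p(e)))  →  p(q(p(e)))   [R2 at ε]
3. p(q(p(e)))  →  p(p(p(e)))   [R1 at 1]

no — NF(t₁) = c, NF(t₂) = p(p(p(e)))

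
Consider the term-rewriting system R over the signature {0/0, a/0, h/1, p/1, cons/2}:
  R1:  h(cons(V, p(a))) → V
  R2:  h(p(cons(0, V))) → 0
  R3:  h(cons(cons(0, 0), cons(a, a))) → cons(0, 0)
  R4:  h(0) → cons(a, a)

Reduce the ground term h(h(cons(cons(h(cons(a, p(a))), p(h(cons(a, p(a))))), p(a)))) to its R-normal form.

1. h(h(cons(cons(h(cons(a, p(a))), p(h(cons(a, p(a))))), p(a))))  →  h(cons(h(cons(a, p(a))), p(h(cons(a, p(a))))))   [R1 at 1]
2. h(cons(h(cons(a, p(a))), p(h(cons(a, p(a))))))  →  h(cons(a, p(h(cons(a, p(a))))))   [R1 at 1.1]
3. h(cons(a, p(h(cons(a, p(a))))))  →  h(cons(a, p(a)))   [R1 at 1.2.1]
4. h(cons(a, p(a)))  →  a   [R1 at ε]

a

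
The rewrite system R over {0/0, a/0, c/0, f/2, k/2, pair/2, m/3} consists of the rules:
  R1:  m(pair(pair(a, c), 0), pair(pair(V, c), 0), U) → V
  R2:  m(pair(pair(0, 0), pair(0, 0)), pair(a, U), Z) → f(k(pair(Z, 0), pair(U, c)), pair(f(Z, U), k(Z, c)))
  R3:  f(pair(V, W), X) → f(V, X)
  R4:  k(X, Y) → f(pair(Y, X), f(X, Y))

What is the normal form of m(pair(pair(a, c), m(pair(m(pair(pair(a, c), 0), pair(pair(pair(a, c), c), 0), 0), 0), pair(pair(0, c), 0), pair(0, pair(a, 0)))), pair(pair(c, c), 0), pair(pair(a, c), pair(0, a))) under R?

1. m(pair(pair(a, c), m(pair(m(pair(pair(a, c), 0), pair(pair(pair(a, c), c), 0), 0), 0), pair(pair(0, c), 0), pair(0, pair(a, 0)))), pair(pair(c, c), 0), pair(pair(a, c), pair(0, a)))  →  m(pair(pair(a, c), m(pair(pair(a, c), 0), pair(pair(0, c), 0), pair(0, pair(a, 0)))), pair(pair(c, c), 0), pair(pair(a, c), pair(0, a)))   [R1 at 1.2.1.1]
2. m(pair(pair(a, c), m(pair(pair(a, c), 0), pair(pair(0, c), 0), pair(0, pair(a, 0)))), pair(pair(c, c), 0), pair(pair(a, c), pair(0, a)))  →  m(pair(pair(a, c), 0), pair(pair(c, c), 0), pair(pair(a, c), pair(0, a)))   [R1 at 1.2]
3. m(pair(pair(a, c), 0), pair(pair(c, c), 0), pair(pair(a, c), pair(0, a)))  →  c   [R1 at ε]

c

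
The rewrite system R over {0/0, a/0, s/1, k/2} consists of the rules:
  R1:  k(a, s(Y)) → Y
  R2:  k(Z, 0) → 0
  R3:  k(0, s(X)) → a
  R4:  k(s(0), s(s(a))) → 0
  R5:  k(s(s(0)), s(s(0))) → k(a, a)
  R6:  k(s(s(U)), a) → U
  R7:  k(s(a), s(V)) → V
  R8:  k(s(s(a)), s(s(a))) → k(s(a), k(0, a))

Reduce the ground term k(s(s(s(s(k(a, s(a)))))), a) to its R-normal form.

1. k(s(s(s(s(k(a, s(a)))))), a)  →  s(s(k(a, s(a))))   [R6 at ε]
2. s(s(k(a, s(a))))  →  s(s(a))   [R1 at 1.1]

s(s(a))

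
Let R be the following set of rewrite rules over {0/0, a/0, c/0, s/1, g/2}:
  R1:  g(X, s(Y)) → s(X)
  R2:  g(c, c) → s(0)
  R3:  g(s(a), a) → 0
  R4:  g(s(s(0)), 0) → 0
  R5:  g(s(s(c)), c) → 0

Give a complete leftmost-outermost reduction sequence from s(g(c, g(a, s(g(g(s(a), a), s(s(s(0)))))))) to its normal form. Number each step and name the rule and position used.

s(s(c))

1. s(g(c, g(a, s(g(g(s(a), a), s(s(s(0))))))))  →  s(g(c, s(a)))   [R1 at 1.2]
2. s(g(c, s(a)))  →  s(s(c))   [R1 at 1]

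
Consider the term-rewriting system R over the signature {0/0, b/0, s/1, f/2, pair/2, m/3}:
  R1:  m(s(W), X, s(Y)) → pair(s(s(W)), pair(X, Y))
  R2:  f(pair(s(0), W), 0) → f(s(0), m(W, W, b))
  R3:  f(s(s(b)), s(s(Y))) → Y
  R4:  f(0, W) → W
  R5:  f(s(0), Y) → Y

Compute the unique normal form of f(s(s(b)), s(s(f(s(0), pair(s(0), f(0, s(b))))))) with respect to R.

1. f(s(s(b)), s(s(f(s(0), pair(s(0), f(0, s(b)))))))  →  f(s(0), pair(s(0), f(0, s(b))))   [R3 at ε]
2. f(s(0), pair(s(0), f(0, s(b))))  →  pair(s(0), f(0, s(b)))   [R5 at ε]
3. pair(s(0), f(0, s(b)))  →  pair(s(0), s(b))   [R4 at 2]

pair(s(0), s(b))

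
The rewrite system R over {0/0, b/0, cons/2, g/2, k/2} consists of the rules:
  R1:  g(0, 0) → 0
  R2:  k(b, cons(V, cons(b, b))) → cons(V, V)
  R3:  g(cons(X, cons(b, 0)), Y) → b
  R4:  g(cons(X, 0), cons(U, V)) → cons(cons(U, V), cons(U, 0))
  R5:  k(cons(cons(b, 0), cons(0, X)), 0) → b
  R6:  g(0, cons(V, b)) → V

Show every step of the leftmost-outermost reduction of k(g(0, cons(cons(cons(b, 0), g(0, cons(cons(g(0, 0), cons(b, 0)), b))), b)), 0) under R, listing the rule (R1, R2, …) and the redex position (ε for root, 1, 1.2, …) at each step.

b

1. k(g(0, cons(cons(cons(b, 0), g(0, cons(cons(g(0, 0), cons(b, 0)), b))), b)), 0)  →  k(cons(cons(b, 0), g(0, cons(cons(g(0, 0), cons(b, 0)), b))), 0)   [R6 at 1]
2. k(cons(cons(b, 0), g(0, cons(cons(g(0, 0), cons(b, 0)), b))), 0)  →  k(cons(cons(b, 0), cons(g(0, 0), cons(b, 0))), 0)   [R6 at 1.2]
3. k(cons(cons(b, 0), cons(g(0, 0), cons(b, 0))), 0)  →  k(cons(cons(b, 0), cons(0, cons(b, 0))), 0)   [R1 at 1.2.1]
4. k(cons(cons(b, 0), cons(0, cons(b, 0))), 0)  →  b   [R5 at ε]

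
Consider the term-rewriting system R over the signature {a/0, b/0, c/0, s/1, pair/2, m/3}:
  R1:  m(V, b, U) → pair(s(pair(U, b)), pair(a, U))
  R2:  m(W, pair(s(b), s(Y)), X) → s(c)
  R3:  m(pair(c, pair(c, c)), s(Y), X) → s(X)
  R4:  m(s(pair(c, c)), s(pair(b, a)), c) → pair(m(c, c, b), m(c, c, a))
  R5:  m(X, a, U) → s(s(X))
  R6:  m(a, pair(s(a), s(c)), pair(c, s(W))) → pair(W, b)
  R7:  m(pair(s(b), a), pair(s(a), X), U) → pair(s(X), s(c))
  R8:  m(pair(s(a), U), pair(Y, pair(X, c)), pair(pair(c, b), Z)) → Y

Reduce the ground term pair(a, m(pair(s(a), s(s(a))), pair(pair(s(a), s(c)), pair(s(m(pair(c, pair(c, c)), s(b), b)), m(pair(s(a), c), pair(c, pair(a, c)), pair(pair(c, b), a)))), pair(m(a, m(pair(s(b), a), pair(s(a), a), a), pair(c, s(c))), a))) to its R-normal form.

pair(a, pair(s(a), s(c)))

1. pair(a, m(pair(s(a), s(s(a))), pair(pair(s(a), s(c)), pair(s(m(pair(c, pair(c, c)), s(b), b)), m(pair(s(a), c), pair(c, pair(a, c)), pair(pair(c, b), a)))), pair(m(a, m(pair(s(b), a), pair(s(a), a), a), pair(c, s(c))), a)))  →  pair(a, m(pair(s(a), s(s(a))), pair(pair(s(a), s(c)), pair(s(s(b)), m(pair(s(a), c), pair(c, pair(a, c)), pair(pair(c, b), a)))), pair(m(a, m(pair(s(b), a), pair(s(a), a), a), pair(c, s(c))), a)))   [R3 at 2.2.2.1.1]
2. pair(a, m(pair(s(a), s(s(a))), pair(pair(s(a), s(c)), pair(s(s(b)), m(pair(s(a), c), pair(c, pair(a, c)), pair(pair(c, b), a)))), pair(m(a, m(pair(s(b), a), pair(s(a), a), a), pair(c, s(c))), a)))  →  pair(a, m(pair(s(a), s(s(a))), pair(pair(s(a), s(c)), pair(s(s(b)), c)), pair(m(a, m(pair(s(b), a), pair(s(a), a), a), pair(c, s(c))), a)))   [R8 at 2.2.2.2]
3. pair(a, m(pair(s(a), s(s(a))), pair(pair(s(a), s(c)), pair(s(s(b)), c)), pair(m(a, m(pair(s(b), a), pair(s(a), a), a), pair(c, s(c))), a)))  →  pair(a, m(pair(s(a), s(s(a))), pair(pair(s(a), s(c)), pair(s(s(b)), c)), pair(m(a, pair(s(a), s(c)), pair(c, s(c))), a)))   [R7 at 2.3.1.2]
4. pair(a, m(pair(s(a), s(s(a))), pair(pair(s(a), s(c)), pair(s(s(b)), c)), pair(m(a, pair(s(a), s(c)), pair(c, s(c))), a)))  →  pair(a, m(pair(s(a), s(s(a))), pair(pair(s(a), s(c)), pair(s(s(b)), c)), pair(pair(c, b), a)))   [R6 at 2.3.1]
5. pair(a, m(pair(s(a), s(s(a))), pair(pair(s(a), s(c)), pair(s(s(b)), c)), pair(pair(c, b), a)))  →  pair(a, pair(s(a), s(c)))   [R8 at 2]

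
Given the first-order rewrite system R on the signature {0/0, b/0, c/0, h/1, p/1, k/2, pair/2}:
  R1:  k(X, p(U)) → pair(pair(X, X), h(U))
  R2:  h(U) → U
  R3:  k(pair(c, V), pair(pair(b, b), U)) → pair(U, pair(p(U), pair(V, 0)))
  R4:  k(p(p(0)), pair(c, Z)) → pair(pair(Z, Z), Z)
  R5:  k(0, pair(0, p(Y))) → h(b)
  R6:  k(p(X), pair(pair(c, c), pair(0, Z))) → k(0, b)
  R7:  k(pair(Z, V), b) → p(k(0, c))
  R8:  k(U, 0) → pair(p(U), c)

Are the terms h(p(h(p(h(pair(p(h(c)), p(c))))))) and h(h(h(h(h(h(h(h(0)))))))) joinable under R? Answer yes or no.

no — NF(t₁) = p(p(pair(p(c), p(c)))), NF(t₂) = 0

Reduce t₁ = h(p(h(p(h(pair(p(h(c)), p(c))))))):
1. h(p(h(p(h(pair(p(h(c)), p(c)))))))  →  p(h(p(h(pair(p(h(c)), p(c))))))   [R2 at ε]
2. p(h(p(h(pair(p(h(c)), p(c))))))  →  p(p(h(pair(p(h(c)), p(c)))))   [R2 at 1]
3. p(p(h(pair(p(h(c)), p(c)))))  →  p(p(pair(p(h(c)), p(c))))   [R2 at 1.1]
4. p(p(pair(p(h(c)), p(c))))  →  p(p(pair(p(c), p(c))))   [R2 at 1.1.1.1]

Reduce t₂ = h(h(h(h(h(h(h(h(0)))))))):
1. h(h(h(h(h(h(h(h(0))))))))  →  h(h(h(h(h(h(h(0)))))))   [R2 at ε]
2. h(h(h(h(h(h(h(0)))))))  →  h(h(h(h(h(h(0))))))   [R2 at ε]
3. h(h(h(h(h(h(0))))))  →  h(h(h(h(h(0)))))   [R2 at ε]
4. h(h(h(h(h(0)))))  →  h(h(h(h(0))))   [R2 at ε]
5. h(h(h(h(0))))  →  h(h(h(0)))   [R2 at ε]
6. h(h(h(0)))  →  h(h(0))   [R2 at ε]
7. h(h(0))  →  h(0)   [R2 at ε]
8. h(0)  →  0   [R2 at ε]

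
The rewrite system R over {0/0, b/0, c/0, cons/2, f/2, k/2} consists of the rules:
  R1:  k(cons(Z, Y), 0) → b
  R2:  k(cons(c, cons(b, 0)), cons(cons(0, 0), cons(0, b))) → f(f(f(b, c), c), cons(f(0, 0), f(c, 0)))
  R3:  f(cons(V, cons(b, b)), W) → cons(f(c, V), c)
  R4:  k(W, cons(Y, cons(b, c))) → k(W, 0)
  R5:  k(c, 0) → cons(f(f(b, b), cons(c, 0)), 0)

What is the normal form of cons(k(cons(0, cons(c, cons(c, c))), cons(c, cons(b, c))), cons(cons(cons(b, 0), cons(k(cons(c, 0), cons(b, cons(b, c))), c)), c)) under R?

1. cons(k(cons(0, cons(c, cons(c, c))), cons(c, cons(b, c))), cons(cons(cons(b, 0), cons(k(cons(c, 0), cons(b, cons(b, c))), c)), c))  →  cons(k(cons(0, cons(c, cons(c, c))), 0), cons(cons(cons(b, 0), cons(k(cons(c, 0), cons(b, cons(b, c))), c)), c))   [R4 at 1]
2. cons(k(cons(0, cons(c, cons(c, c))), 0), cons(cons(cons(b, 0), cons(k(cons(c, 0), cons(b, cons(b, c))), c)), c))  →  cons(b, cons(cons(cons(b, 0), cons(k(cons(c, 0), cons(b, cons(b, c))), c)), c))   [R1 at 1]
3. cons(b, cons(cons(cons(b, 0), cons(k(cons(c, 0), cons(b, cons(b, c))), c)), c))  →  cons(b, cons(cons(cons(b, 0), cons(k(cons(c, 0), 0), c)), c))   [R4 at 2.1.2.1]
4. cons(b, cons(cons(cons(b, 0), cons(k(cons(c, 0), 0), c)), c))  →  cons(b, cons(cons(cons(b, 0), cons(b, c)), c))   [R1 at 2.1.2.1]

cons(b, cons(cons(cons(b, 0), cons(b, c)), c))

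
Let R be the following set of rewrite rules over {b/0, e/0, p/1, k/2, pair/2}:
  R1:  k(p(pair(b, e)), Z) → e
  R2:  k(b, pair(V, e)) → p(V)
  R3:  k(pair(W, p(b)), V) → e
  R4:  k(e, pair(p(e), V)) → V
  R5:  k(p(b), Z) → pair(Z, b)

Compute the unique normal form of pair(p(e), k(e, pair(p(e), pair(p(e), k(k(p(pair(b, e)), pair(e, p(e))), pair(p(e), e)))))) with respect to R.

pair(p(e), pair(p(e), e))

1. pair(p(e), k(e, pair(p(e), pair(p(e), k(k(p(pair(b, e)), pair(e, p(e))), pair(p(e), e))))))  →  pair(p(e), pair(p(e), k(k(p(pair(b, e)), pair(e, p(e))), pair(p(e), e))))   [R4 at 2]
2. pair(p(e), pair(p(e), k(k(p(pair(b, e)), pair(e, p(e))), pair(p(e), e))))  →  pair(p(e), pair(p(e), k(e, pair(p(e), e))))   [R1 at 2.2.1]
3. pair(p(e), pair(p(e), k(e, pair(p(e), e))))  →  pair(p(e), pair(p(e), e))   [R4 at 2.2]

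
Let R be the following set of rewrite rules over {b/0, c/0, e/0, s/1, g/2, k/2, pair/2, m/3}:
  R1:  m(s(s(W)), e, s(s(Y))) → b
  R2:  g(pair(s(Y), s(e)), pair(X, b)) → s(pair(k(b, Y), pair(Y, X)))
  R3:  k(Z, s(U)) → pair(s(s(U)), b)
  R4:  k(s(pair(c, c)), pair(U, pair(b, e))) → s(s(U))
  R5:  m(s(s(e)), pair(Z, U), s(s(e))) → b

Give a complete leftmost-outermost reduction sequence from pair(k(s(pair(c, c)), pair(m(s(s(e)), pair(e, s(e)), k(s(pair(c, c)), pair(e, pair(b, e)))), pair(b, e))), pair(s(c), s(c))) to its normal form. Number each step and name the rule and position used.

pair(s(s(b)), pair(s(c), s(c)))

1. pair(k(s(pair(c, c)), pair(m(s(s(e)), pair(e, s(e)), k(s(pair(c, c)), pair(e, pair(b, e)))), pair(b, e))), pair(s(c), s(c)))  →  pair(s(s(m(s(s(e)), pair(e, s(e)), k(s(pair(c, c)), pair(e, pair(b, e)))))), pair(s(c), s(c)))   [R4 at 1]
2. pair(s(s(m(s(s(e)), pair(e, s(e)), k(s(pair(c, c)), pair(e, pair(b, e)))))), pair(s(c), s(c)))  →  pair(s(s(m(s(s(e)), pair(e, s(e)), s(s(e))))), pair(s(c), s(c)))   [R4 at 1.1.1.3]
3. pair(s(s(m(s(s(e)), pair(e, s(e)), s(s(e))))), pair(s(c), s(c)))  →  pair(s(s(b)), pair(s(c), s(c)))   [R5 at 1.1.1]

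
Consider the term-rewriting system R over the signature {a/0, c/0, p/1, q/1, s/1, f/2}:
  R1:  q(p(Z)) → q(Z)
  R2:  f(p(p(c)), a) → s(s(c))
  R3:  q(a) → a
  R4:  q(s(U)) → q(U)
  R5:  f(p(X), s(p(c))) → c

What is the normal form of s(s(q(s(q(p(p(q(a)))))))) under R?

1. s(s(q(s(q(p(p(q(a))))))))  →  s(s(q(q(p(p(q(a)))))))   [R4 at 1.1]
2. s(s(q(q(p(p(q(a)))))))  →  s(s(q(q(p(q(a))))))   [R1 at 1.1.1]
3. s(s(q(q(p(q(a))))))  →  s(s(q(q(q(a)))))   [R1 at 1.1.1]
4. s(s(q(q(q(a)))))  →  s(s(q(q(a))))   [R3 at 1.1.1.1]
5. s(s(q(q(a))))  →  s(s(q(a)))   [R3 at 1.1.1]
6. s(s(q(a)))  →  s(s(a))   [R3 at 1.1]

s(s(a))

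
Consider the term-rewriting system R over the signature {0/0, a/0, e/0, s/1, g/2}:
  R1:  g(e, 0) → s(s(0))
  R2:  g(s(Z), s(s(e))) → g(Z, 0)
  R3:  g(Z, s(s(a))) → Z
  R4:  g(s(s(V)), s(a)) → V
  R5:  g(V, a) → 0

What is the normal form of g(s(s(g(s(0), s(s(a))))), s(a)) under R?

s(0)

1. g(s(s(g(s(0), s(s(a))))), s(a))  →  g(s(0), s(s(a)))   [R4 at ε]
2. g(s(0), s(s(a)))  →  s(0)   [R3 at ε]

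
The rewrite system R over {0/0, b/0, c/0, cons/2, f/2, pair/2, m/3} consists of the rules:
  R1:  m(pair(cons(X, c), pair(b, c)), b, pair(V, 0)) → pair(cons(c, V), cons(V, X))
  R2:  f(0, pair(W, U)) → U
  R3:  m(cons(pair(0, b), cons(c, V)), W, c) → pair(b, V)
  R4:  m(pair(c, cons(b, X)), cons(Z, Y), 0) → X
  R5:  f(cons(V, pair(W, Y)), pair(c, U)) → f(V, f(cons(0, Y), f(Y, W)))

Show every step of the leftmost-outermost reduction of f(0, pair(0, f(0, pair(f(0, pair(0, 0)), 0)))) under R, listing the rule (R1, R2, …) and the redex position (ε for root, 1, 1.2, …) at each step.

1. f(0, pair(0, f(0, pair(f(0, pair(0, 0)), 0))))  →  f(0, pair(f(0, pair(0, 0)), 0))   [R2 at ε]
2. f(0, pair(f(0, pair(0, 0)), 0))  →  0   [R2 at ε]

0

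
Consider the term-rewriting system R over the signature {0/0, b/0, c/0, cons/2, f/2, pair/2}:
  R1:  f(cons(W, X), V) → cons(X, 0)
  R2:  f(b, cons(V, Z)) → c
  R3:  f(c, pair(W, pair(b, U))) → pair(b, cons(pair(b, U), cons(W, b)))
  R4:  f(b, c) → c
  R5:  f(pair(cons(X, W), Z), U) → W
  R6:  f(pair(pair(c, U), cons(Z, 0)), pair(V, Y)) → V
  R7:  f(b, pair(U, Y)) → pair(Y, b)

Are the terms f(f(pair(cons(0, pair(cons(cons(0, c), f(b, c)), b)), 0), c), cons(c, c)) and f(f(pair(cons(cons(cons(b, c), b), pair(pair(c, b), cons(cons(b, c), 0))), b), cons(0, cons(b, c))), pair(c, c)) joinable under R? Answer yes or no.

Reduce t₁ = f(f(pair(cons(0, pair(cons(cons(0, c), f(b, c)), b)), 0), c), cons(c, c)):
1. f(f(pair(cons(0, pair(cons(cons(0, c), f(b, c)), b)), 0), c), cons(c, c))  →  f(pair(cons(cons(0, c), f(b, c)), b), cons(c, c))   [R5 at 1]
2. f(pair(cons(cons(0, c), f(b, c)), b), cons(c, c))  →  f(b, c)   [R5 at ε]
3. f(b, c)  →  c   [R4 at ε]

Reduce t₂ = f(f(pair(cons(cons(cons(b, c), b), pair(pair(c, b), cons(cons(b, c), 0))), b), cons(0, cons(b, c))), pair(c, c)):
1. f(f(pair(cons(cons(cons(b, c), b), pair(pair(c, b), cons(cons(b, c), 0))), b), cons(0, cons(b, c))), pair(c, c))  →  f(pair(pair(c, b), cons(cons(b, c), 0)), pair(c, c))   [R5 at 1]
2. f(pair(pair(c, b), cons(cons(b, c), 0)), pair(c, c))  →  c   [R6 at ε]

yes — NF(t₁) = c, NF(t₂) = c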